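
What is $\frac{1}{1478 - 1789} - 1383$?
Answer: $- \frac{430114}{311} \approx -1383.0$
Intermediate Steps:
$\frac{1}{1478 - 1789} - 1383 = \frac{1}{-311} - 1383 = - \frac{1}{311} - 1383 = - \frac{430114}{311}$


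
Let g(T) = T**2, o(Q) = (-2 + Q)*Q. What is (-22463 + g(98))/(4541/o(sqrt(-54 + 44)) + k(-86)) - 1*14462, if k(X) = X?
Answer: -425407812592/29466641 + 116785438*I*sqrt(10)/29466641 ≈ -14437.0 + 12.533*I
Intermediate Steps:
o(Q) = Q*(-2 + Q)
(-22463 + g(98))/(4541/o(sqrt(-54 + 44)) + k(-86)) - 1*14462 = (-22463 + 98**2)/(4541/((sqrt(-54 + 44)*(-2 + sqrt(-54 + 44)))) - 86) - 1*14462 = (-22463 + 9604)/(4541/((sqrt(-10)*(-2 + sqrt(-10)))) - 86) - 14462 = -12859/(4541/(((I*sqrt(10))*(-2 + I*sqrt(10)))) - 86) - 14462 = -12859/(4541/((I*sqrt(10)*(-2 + I*sqrt(10)))) - 86) - 14462 = -12859/(4541*(-I*sqrt(10)/(10*(-2 + I*sqrt(10)))) - 86) - 14462 = -12859/(-4541*I*sqrt(10)/(10*(-2 + I*sqrt(10))) - 86) - 14462 = -12859/(-86 - 4541*I*sqrt(10)/(10*(-2 + I*sqrt(10)))) - 14462 = -14462 - 12859/(-86 - 4541*I*sqrt(10)/(10*(-2 + I*sqrt(10))))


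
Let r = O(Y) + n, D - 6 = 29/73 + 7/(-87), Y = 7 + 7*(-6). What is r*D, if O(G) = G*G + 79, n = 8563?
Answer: 131948102/2117 ≈ 62328.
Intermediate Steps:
Y = -35 (Y = 7 - 42 = -35)
O(G) = 79 + G**2 (O(G) = G**2 + 79 = 79 + G**2)
D = 40118/6351 (D = 6 + (29/73 + 7/(-87)) = 6 + (29*(1/73) + 7*(-1/87)) = 6 + (29/73 - 7/87) = 6 + 2012/6351 = 40118/6351 ≈ 6.3168)
r = 9867 (r = (79 + (-35)**2) + 8563 = (79 + 1225) + 8563 = 1304 + 8563 = 9867)
r*D = 9867*(40118/6351) = 131948102/2117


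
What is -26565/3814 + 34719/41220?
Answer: -160431839/26202180 ≈ -6.1228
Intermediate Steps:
-26565/3814 + 34719/41220 = -26565*1/3814 + 34719*(1/41220) = -26565/3814 + 11573/13740 = -160431839/26202180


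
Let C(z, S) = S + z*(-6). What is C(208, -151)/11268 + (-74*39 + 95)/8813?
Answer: -43778375/99304884 ≈ -0.44085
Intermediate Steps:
C(z, S) = S - 6*z
C(208, -151)/11268 + (-74*39 + 95)/8813 = (-151 - 6*208)/11268 + (-74*39 + 95)/8813 = (-151 - 1248)*(1/11268) + (-2886 + 95)*(1/8813) = -1399*1/11268 - 2791*1/8813 = -1399/11268 - 2791/8813 = -43778375/99304884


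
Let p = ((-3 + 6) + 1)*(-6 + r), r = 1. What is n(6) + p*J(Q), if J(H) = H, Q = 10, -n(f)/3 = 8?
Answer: -224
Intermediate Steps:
n(f) = -24 (n(f) = -3*8 = -24)
p = -20 (p = ((-3 + 6) + 1)*(-6 + 1) = (3 + 1)*(-5) = 4*(-5) = -20)
n(6) + p*J(Q) = -24 - 20*10 = -24 - 200 = -224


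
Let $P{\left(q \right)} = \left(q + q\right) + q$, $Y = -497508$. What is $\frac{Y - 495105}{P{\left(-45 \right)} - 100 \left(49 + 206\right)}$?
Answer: $\frac{330871}{8545} \approx 38.721$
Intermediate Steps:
$P{\left(q \right)} = 3 q$ ($P{\left(q \right)} = 2 q + q = 3 q$)
$\frac{Y - 495105}{P{\left(-45 \right)} - 100 \left(49 + 206\right)} = \frac{-497508 - 495105}{3 \left(-45\right) - 100 \left(49 + 206\right)} = - \frac{992613}{-135 - 25500} = - \frac{992613}{-25635} = \left(-992613\right) \left(- \frac{1}{25635}\right) = \frac{330871}{8545}$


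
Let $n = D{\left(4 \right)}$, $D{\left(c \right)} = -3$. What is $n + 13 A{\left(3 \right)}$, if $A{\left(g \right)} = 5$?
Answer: $62$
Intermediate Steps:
$n = -3$
$n + 13 A{\left(3 \right)} = -3 + 13 \cdot 5 = -3 + 65 = 62$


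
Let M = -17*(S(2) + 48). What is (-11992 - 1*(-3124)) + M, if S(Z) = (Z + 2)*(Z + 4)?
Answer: -10092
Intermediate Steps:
S(Z) = (2 + Z)*(4 + Z)
M = -1224 (M = -17*((8 + 2² + 6*2) + 48) = -17*((8 + 4 + 12) + 48) = -17*(24 + 48) = -17*72 = -1224)
(-11992 - 1*(-3124)) + M = (-11992 - 1*(-3124)) - 1224 = (-11992 + 3124) - 1224 = -8868 - 1224 = -10092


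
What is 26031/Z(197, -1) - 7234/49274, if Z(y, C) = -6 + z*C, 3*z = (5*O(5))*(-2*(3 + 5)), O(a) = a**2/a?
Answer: 1922595547/9411334 ≈ 204.29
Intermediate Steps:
O(a) = a
z = -400/3 (z = ((5*5)*(-2*(3 + 5)))/3 = (25*(-2*8))/3 = (25*(-16))/3 = (1/3)*(-400) = -400/3 ≈ -133.33)
Z(y, C) = -6 - 400*C/3
26031/Z(197, -1) - 7234/49274 = 26031/(-6 - 400/3*(-1)) - 7234/49274 = 26031/(-6 + 400/3) - 7234*1/49274 = 26031/(382/3) - 3617/24637 = 26031*(3/382) - 3617/24637 = 78093/382 - 3617/24637 = 1922595547/9411334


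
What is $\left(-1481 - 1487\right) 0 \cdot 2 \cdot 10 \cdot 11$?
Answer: $0$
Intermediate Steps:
$\left(-1481 - 1487\right) 0 \cdot 2 \cdot 10 \cdot 11 = - 2968 \cdot 0 \cdot 10 \cdot 11 = - 2968 \cdot 0 \cdot 11 = \left(-2968\right) 0 = 0$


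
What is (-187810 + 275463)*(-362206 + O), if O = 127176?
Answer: -20601084590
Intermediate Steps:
(-187810 + 275463)*(-362206 + O) = (-187810 + 275463)*(-362206 + 127176) = 87653*(-235030) = -20601084590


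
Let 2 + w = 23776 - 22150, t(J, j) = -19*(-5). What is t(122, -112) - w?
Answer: -1529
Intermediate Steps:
t(J, j) = 95
w = 1624 (w = -2 + (23776 - 22150) = -2 + 1626 = 1624)
t(122, -112) - w = 95 - 1*1624 = 95 - 1624 = -1529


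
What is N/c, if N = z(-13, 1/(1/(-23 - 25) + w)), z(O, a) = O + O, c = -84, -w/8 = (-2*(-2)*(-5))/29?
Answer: 13/42 ≈ 0.30952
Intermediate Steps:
w = 160/29 (w = -8*-2*(-2)*(-5)/29 = -8*4*(-5)/29 = -(-160)/29 = -8*(-20/29) = 160/29 ≈ 5.5172)
z(O, a) = 2*O
N = -26 (N = 2*(-13) = -26)
N/c = -26/(-84) = -26*(-1/84) = 13/42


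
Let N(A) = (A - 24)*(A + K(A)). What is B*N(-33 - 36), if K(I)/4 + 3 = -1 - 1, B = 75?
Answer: 620775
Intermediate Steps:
K(I) = -20 (K(I) = -12 + 4*(-1 - 1) = -12 + 4*(-2) = -12 - 8 = -20)
N(A) = (-24 + A)*(-20 + A) (N(A) = (A - 24)*(A - 20) = (-24 + A)*(-20 + A))
B*N(-33 - 36) = 75*(480 + (-33 - 36)² - 44*(-33 - 36)) = 75*(480 + (-69)² - 44*(-69)) = 75*(480 + 4761 + 3036) = 75*8277 = 620775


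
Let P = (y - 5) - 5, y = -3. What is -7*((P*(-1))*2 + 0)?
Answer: -182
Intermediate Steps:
P = -13 (P = (-3 - 5) - 5 = -8 - 5 = -13)
-7*((P*(-1))*2 + 0) = -7*(-13*(-1)*2 + 0) = -7*(13*2 + 0) = -7*(26 + 0) = -7*26 = -182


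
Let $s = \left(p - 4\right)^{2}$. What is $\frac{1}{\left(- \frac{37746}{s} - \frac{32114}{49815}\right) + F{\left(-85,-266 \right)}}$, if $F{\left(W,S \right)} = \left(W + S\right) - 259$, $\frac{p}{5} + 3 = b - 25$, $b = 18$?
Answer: $- \frac{99630}{62128183} \approx -0.0016036$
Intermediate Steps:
$p = -50$ ($p = -15 + 5 \left(18 - 25\right) = -15 + 5 \left(-7\right) = -15 - 35 = -50$)
$s = 2916$ ($s = \left(-50 - 4\right)^{2} = \left(-54\right)^{2} = 2916$)
$F{\left(W,S \right)} = -259 + S + W$ ($F{\left(W,S \right)} = \left(S + W\right) - 259 = -259 + S + W$)
$\frac{1}{\left(- \frac{37746}{s} - \frac{32114}{49815}\right) + F{\left(-85,-266 \right)}} = \frac{1}{\left(- \frac{37746}{2916} - \frac{32114}{49815}\right) - 610} = \frac{1}{\left(\left(-37746\right) \frac{1}{2916} - \frac{32114}{49815}\right) - 610} = \frac{1}{\left(- \frac{233}{18} - \frac{32114}{49815}\right) - 610} = \frac{1}{- \frac{1353883}{99630} - 610} = \frac{1}{- \frac{62128183}{99630}} = - \frac{99630}{62128183}$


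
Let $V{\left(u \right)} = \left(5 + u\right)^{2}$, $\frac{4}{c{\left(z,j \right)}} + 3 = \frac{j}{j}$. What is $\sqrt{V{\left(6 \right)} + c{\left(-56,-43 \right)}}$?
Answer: $\sqrt{119} \approx 10.909$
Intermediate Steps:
$c{\left(z,j \right)} = -2$ ($c{\left(z,j \right)} = \frac{4}{-3 + \frac{j}{j}} = \frac{4}{-3 + 1} = \frac{4}{-2} = 4 \left(- \frac{1}{2}\right) = -2$)
$\sqrt{V{\left(6 \right)} + c{\left(-56,-43 \right)}} = \sqrt{\left(5 + 6\right)^{2} - 2} = \sqrt{11^{2} - 2} = \sqrt{121 - 2} = \sqrt{119}$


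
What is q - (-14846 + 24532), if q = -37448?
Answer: -47134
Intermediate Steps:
q - (-14846 + 24532) = -37448 - (-14846 + 24532) = -37448 - 1*9686 = -37448 - 9686 = -47134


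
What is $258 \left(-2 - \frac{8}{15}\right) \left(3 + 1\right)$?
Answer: $- \frac{13072}{5} \approx -2614.4$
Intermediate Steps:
$258 \left(-2 - \frac{8}{15}\right) \left(3 + 1\right) = 258 \left(-2 - \frac{8}{15}\right) 4 = 258 \left(\left(- \frac{38}{15}\right) 4\right) = 258 \left(- \frac{152}{15}\right) = - \frac{13072}{5}$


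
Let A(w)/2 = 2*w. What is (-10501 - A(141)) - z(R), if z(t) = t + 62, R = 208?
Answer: -11335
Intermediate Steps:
A(w) = 4*w (A(w) = 2*(2*w) = 4*w)
z(t) = 62 + t
(-10501 - A(141)) - z(R) = (-10501 - 4*141) - (62 + 208) = (-10501 - 1*564) - 1*270 = (-10501 - 564) - 270 = -11065 - 270 = -11335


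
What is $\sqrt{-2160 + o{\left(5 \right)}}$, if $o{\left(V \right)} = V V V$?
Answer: $i \sqrt{2035} \approx 45.111 i$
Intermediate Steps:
$o{\left(V \right)} = V^{3}$ ($o{\left(V \right)} = V V^{2} = V^{3}$)
$\sqrt{-2160 + o{\left(5 \right)}} = \sqrt{-2160 + 5^{3}} = \sqrt{-2160 + 125} = \sqrt{-2035} = i \sqrt{2035}$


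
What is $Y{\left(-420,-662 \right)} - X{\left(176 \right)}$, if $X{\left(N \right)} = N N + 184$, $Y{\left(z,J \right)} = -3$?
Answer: $-31163$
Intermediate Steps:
$X{\left(N \right)} = 184 + N^{2}$ ($X{\left(N \right)} = N^{2} + 184 = 184 + N^{2}$)
$Y{\left(-420,-662 \right)} - X{\left(176 \right)} = -3 - \left(184 + 176^{2}\right) = -3 - \left(184 + 30976\right) = -3 - 31160 = -31163$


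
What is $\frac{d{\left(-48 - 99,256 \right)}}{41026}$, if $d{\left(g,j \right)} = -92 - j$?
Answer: $- \frac{174}{20513} \approx -0.0084824$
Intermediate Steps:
$\frac{d{\left(-48 - 99,256 \right)}}{41026} = \frac{-92 - 256}{41026} = \left(-92 - 256\right) \frac{1}{41026} = \left(-348\right) \frac{1}{41026} = - \frac{174}{20513}$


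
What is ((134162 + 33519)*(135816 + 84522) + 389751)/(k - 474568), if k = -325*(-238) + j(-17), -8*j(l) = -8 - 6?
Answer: -147787543716/1588865 ≈ -93015.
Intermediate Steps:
j(l) = 7/4 (j(l) = -(-8 - 6)/8 = -⅛*(-14) = 7/4)
k = 309407/4 (k = -325*(-238) + 7/4 = 77350 + 7/4 = 309407/4 ≈ 77352.)
((134162 + 33519)*(135816 + 84522) + 389751)/(k - 474568) = ((134162 + 33519)*(135816 + 84522) + 389751)/(309407/4 - 474568) = (167681*220338 + 389751)/(-1588865/4) = (36946496178 + 389751)*(-4/1588865) = 36946885929*(-4/1588865) = -147787543716/1588865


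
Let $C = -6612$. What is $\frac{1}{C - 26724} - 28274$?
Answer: $- \frac{942542065}{33336} \approx -28274.0$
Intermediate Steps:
$\frac{1}{C - 26724} - 28274 = \frac{1}{-6612 - 26724} - 28274 = \frac{1}{-33336} - 28274 = - \frac{1}{33336} - 28274 = - \frac{942542065}{33336}$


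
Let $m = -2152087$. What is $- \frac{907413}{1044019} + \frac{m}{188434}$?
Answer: $- \frac{2417807178895}{196728676246} \approx -12.29$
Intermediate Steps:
$- \frac{907413}{1044019} + \frac{m}{188434} = - \frac{907413}{1044019} - \frac{2152087}{188434} = - \frac{2417807178895}{196728676246}$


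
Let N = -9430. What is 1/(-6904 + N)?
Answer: -1/16334 ≈ -6.1222e-5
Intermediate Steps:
1/(-6904 + N) = 1/(-6904 - 9430) = 1/(-16334) = -1/16334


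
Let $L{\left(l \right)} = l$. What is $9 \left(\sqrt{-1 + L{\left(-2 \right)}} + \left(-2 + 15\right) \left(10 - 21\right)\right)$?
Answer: $-1287 + 9 i \sqrt{3} \approx -1287.0 + 15.588 i$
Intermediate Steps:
$9 \left(\sqrt{-1 + L{\left(-2 \right)}} + \left(-2 + 15\right) \left(10 - 21\right)\right) = 9 \left(\sqrt{-1 - 2} + \left(-2 + 15\right) \left(10 - 21\right)\right) = 9 \left(\sqrt{-3} + 13 \left(-11\right)\right) = 9 \left(i \sqrt{3} - 143\right) = 9 \left(-143 + i \sqrt{3}\right) = -1287 + 9 i \sqrt{3}$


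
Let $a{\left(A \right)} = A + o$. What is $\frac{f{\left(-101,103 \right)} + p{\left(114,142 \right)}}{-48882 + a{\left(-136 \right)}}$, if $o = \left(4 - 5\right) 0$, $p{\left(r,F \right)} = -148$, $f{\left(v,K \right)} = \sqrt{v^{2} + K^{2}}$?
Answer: $\frac{74}{24509} - \frac{\sqrt{20810}}{49018} \approx 7.6366 \cdot 10^{-5}$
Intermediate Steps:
$f{\left(v,K \right)} = \sqrt{K^{2} + v^{2}}$
$o = 0$ ($o = \left(-1\right) 0 = 0$)
$a{\left(A \right)} = A$ ($a{\left(A \right)} = A + 0 = A$)
$\frac{f{\left(-101,103 \right)} + p{\left(114,142 \right)}}{-48882 + a{\left(-136 \right)}} = \frac{\sqrt{103^{2} + \left(-101\right)^{2}} - 148}{-48882 - 136} = \frac{\sqrt{10609 + 10201} - 148}{-49018} = \left(\sqrt{20810} - 148\right) \left(- \frac{1}{49018}\right) = \left(-148 + \sqrt{20810}\right) \left(- \frac{1}{49018}\right) = \frac{74}{24509} - \frac{\sqrt{20810}}{49018}$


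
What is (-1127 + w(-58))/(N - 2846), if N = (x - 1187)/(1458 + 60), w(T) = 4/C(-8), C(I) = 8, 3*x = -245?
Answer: 466371/1178590 ≈ 0.39570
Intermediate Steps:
x = -245/3 (x = (⅓)*(-245) = -245/3 ≈ -81.667)
w(T) = ½ (w(T) = 4/8 = 4*(⅛) = ½)
N = -173/207 (N = (-245/3 - 1187)/(1458 + 60) = -3806/3/1518 = -3806/3*1/1518 = -173/207 ≈ -0.83575)
(-1127 + w(-58))/(N - 2846) = (-1127 + ½)/(-173/207 - 2846) = -2253/(2*(-589295/207)) = -2253/2*(-207/589295) = 466371/1178590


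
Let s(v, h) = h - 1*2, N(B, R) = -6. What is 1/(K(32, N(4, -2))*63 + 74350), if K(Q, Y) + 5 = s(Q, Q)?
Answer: 1/75925 ≈ 1.3171e-5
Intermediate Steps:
s(v, h) = -2 + h (s(v, h) = h - 2 = -2 + h)
K(Q, Y) = -7 + Q (K(Q, Y) = -5 + (-2 + Q) = -7 + Q)
1/(K(32, N(4, -2))*63 + 74350) = 1/((-7 + 32)*63 + 74350) = 1/(25*63 + 74350) = 1/(1575 + 74350) = 1/75925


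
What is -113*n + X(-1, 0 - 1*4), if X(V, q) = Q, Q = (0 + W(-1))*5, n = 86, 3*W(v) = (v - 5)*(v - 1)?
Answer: -9698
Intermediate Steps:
W(v) = (-1 + v)*(-5 + v)/3 (W(v) = ((v - 5)*(v - 1))/3 = ((-5 + v)*(-1 + v))/3 = ((-1 + v)*(-5 + v))/3 = (-1 + v)*(-5 + v)/3)
Q = 20 (Q = (0 + (5/3 - 2*(-1) + (⅓)*(-1)²))*5 = (0 + (5/3 + 2 + (⅓)*1))*5 = (0 + (5/3 + 2 + ⅓))*5 = (0 + 4)*5 = 4*5 = 20)
X(V, q) = 20
-113*n + X(-1, 0 - 1*4) = -113*86 + 20 = -9718 + 20 = -9698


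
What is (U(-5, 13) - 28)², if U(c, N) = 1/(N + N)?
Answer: 528529/676 ≈ 781.85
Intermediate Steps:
U(c, N) = 1/(2*N)
(U(-5, 13) - 28)² = ((½)/13 - 28)² = ((½)*(1/13) - 28)² = (1/26 - 28)² = (-727/26)² = 528529/676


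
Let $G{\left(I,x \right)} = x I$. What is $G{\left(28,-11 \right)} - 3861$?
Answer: $-4169$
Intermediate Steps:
$G{\left(I,x \right)} = I x$
$G{\left(28,-11 \right)} - 3861 = 28 \left(-11\right) - 3861 = -308 - 3861 = -4169$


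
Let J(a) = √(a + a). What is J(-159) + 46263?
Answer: 46263 + I*√318 ≈ 46263.0 + 17.833*I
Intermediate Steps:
J(a) = √2*√a (J(a) = √(2*a) = √2*√a)
J(-159) + 46263 = √2*√(-159) + 46263 = √2*(I*√159) + 46263 = I*√318 + 46263 = 46263 + I*√318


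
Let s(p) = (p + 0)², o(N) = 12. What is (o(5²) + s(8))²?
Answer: 5776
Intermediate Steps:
s(p) = p²
(o(5²) + s(8))² = (12 + 8²)² = (12 + 64)² = 76² = 5776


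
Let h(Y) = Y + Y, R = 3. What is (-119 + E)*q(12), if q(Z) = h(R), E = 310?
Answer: 1146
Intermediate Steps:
h(Y) = 2*Y
q(Z) = 6 (q(Z) = 2*3 = 6)
(-119 + E)*q(12) = (-119 + 310)*6 = 191*6 = 1146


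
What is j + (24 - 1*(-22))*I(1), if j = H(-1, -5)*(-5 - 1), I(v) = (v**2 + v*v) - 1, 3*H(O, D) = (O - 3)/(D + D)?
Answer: 226/5 ≈ 45.200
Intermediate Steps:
H(O, D) = (-3 + O)/(6*D) (H(O, D) = ((O - 3)/(D + D))/3 = ((-3 + O)/((2*D)))/3 = ((-3 + O)*(1/(2*D)))/3 = ((-3 + O)/(2*D))/3 = (-3 + O)/(6*D))
I(v) = -1 + 2*v**2 (I(v) = (v**2 + v**2) - 1 = 2*v**2 - 1 = -1 + 2*v**2)
j = -4/5 (j = ((1/6)*(-3 - 1)/(-5))*(-5 - 1) = ((1/6)*(-1/5)*(-4))*(-6) = (2/15)*(-6) = -4/5 ≈ -0.80000)
j + (24 - 1*(-22))*I(1) = -4/5 + (24 - 1*(-22))*(-1 + 2*1**2) = -4/5 + (24 + 22)*(-1 + 2*1) = -4/5 + 46*(-1 + 2) = -4/5 + 46*1 = -4/5 + 46 = 226/5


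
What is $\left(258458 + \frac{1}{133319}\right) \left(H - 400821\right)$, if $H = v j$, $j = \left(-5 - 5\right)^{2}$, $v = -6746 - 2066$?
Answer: $- \frac{44175061820650163}{133319} \approx -3.3135 \cdot 10^{11}$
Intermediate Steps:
$v = -8812$ ($v = -6746 - 2066 = -8812$)
$j = 100$ ($j = \left(-10\right)^{2} = 100$)
$H = -881200$ ($H = \left(-8812\right) 100 = -881200$)
$\left(258458 + \frac{1}{133319}\right) \left(H - 400821\right) = \left(258458 + \frac{1}{133319}\right) \left(-881200 - 400821\right) = \left(258458 + \frac{1}{133319}\right) \left(-1282021\right) = \frac{34457362103}{133319} \left(-1282021\right) = - \frac{44175061820650163}{133319}$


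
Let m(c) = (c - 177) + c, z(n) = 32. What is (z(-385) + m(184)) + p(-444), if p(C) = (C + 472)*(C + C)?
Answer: -24641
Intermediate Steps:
p(C) = 2*C*(472 + C) (p(C) = (472 + C)*(2*C) = 2*C*(472 + C))
m(c) = -177 + 2*c (m(c) = (-177 + c) + c = -177 + 2*c)
(z(-385) + m(184)) + p(-444) = (32 + (-177 + 2*184)) + 2*(-444)*(472 - 444) = (32 + (-177 + 368)) + 2*(-444)*28 = (32 + 191) - 24864 = 223 - 24864 = -24641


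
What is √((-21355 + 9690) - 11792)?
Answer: I*√23457 ≈ 153.16*I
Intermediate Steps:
√((-21355 + 9690) - 11792) = √(-11665 - 11792) = √(-23457) = I*√23457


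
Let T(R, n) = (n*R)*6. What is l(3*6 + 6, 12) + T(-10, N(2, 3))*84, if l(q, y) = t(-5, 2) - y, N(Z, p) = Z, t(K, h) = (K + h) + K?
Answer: -10100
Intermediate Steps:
t(K, h) = h + 2*K
T(R, n) = 6*R*n (T(R, n) = (R*n)*6 = 6*R*n)
l(q, y) = -8 - y (l(q, y) = (2 + 2*(-5)) - y = (2 - 10) - y = -8 - y)
l(3*6 + 6, 12) + T(-10, N(2, 3))*84 = (-8 - 1*12) + (6*(-10)*2)*84 = (-8 - 12) - 120*84 = -20 - 10080 = -10100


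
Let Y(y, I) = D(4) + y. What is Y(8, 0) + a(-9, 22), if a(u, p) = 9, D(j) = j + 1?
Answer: 22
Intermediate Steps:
D(j) = 1 + j
Y(y, I) = 5 + y (Y(y, I) = (1 + 4) + y = 5 + y)
Y(8, 0) + a(-9, 22) = (5 + 8) + 9 = 13 + 9 = 22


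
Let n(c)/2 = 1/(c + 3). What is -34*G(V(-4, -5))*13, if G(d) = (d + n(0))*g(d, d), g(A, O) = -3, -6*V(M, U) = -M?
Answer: 0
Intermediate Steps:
n(c) = 2/(3 + c) (n(c) = 2/(c + 3) = 2/(3 + c))
V(M, U) = M/6 (V(M, U) = -(-1)*M/6 = M/6)
G(d) = -2 - 3*d (G(d) = (d + 2/(3 + 0))*(-3) = (d + 2/3)*(-3) = (d + 2*(⅓))*(-3) = (d + ⅔)*(-3) = (⅔ + d)*(-3) = -2 - 3*d)
-34*G(V(-4, -5))*13 = -34*(-2 - (-4)/2)*13 = -34*(-2 - 3*(-⅔))*13 = -34*(-2 + 2)*13 = -34*0*13 = 0*13 = 0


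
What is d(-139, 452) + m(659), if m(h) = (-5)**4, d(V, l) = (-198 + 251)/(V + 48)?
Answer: 56822/91 ≈ 624.42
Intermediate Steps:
d(V, l) = 53/(48 + V)
m(h) = 625
d(-139, 452) + m(659) = 53/(48 - 139) + 625 = 53/(-91) + 625 = 53*(-1/91) + 625 = -53/91 + 625 = 56822/91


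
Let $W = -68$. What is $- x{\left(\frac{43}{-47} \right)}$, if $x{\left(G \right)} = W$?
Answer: $68$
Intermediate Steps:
$x{\left(G \right)} = -68$
$- x{\left(\frac{43}{-47} \right)} = \left(-1\right) \left(-68\right) = 68$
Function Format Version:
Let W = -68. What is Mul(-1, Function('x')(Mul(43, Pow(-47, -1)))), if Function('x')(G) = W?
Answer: 68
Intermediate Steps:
Function('x')(G) = -68
Mul(-1, Function('x')(Mul(43, Pow(-47, -1)))) = Mul(-1, -68) = 68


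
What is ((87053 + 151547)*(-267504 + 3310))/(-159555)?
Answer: 12607337680/31911 ≈ 3.9508e+5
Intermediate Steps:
((87053 + 151547)*(-267504 + 3310))/(-159555) = (238600*(-264194))*(-1/159555) = -63036688400*(-1/159555) = 12607337680/31911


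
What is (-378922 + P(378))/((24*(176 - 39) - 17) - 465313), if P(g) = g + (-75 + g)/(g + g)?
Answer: 95392987/116434584 ≈ 0.81928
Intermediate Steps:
P(g) = g + (-75 + g)/(2*g) (P(g) = g + (-75 + g)/((2*g)) = g + (-75 + g)*(1/(2*g)) = g + (-75 + g)/(2*g))
(-378922 + P(378))/((24*(176 - 39) - 17) - 465313) = (-378922 + (1/2 + 378 - 75/2/378))/((24*(176 - 39) - 17) - 465313) = (-378922 + (1/2 + 378 - 75/2*1/378))/((24*137 - 17) - 465313) = (-378922 + (1/2 + 378 - 25/252))/((3288 - 17) - 465313) = (-378922 + 95357/252)/(3271 - 465313) = -95392987/252/(-462042) = -95392987/252*(-1/462042) = 95392987/116434584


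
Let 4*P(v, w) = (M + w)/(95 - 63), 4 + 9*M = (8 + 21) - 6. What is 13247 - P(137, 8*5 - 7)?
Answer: 3815057/288 ≈ 13247.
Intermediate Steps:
M = 19/9 (M = -4/9 + ((8 + 21) - 6)/9 = -4/9 + (29 - 6)/9 = -4/9 + (⅑)*23 = -4/9 + 23/9 = 19/9 ≈ 2.1111)
P(v, w) = 19/1152 + w/128 (P(v, w) = ((19/9 + w)/(95 - 63))/4 = ((19/9 + w)/32)/4 = ((19/9 + w)*(1/32))/4 = (19/288 + w/32)/4 = 19/1152 + w/128)
13247 - P(137, 8*5 - 7) = 13247 - (19/1152 + (8*5 - 7)/128) = 13247 - (19/1152 + (40 - 7)/128) = 13247 - (19/1152 + (1/128)*33) = 13247 - (19/1152 + 33/128) = 13247 - 1*79/288 = 13247 - 79/288 = 3815057/288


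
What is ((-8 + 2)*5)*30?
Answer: -900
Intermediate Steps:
((-8 + 2)*5)*30 = -6*5*30 = -30*30 = -900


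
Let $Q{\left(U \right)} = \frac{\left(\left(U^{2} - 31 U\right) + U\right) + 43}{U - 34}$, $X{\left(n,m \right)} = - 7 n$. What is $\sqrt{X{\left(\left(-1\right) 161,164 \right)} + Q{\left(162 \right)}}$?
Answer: $\frac{\sqrt{331366}}{16} \approx 35.978$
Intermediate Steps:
$Q{\left(U \right)} = \frac{43 + U^{2} - 30 U}{-34 + U}$ ($Q{\left(U \right)} = \frac{\left(U^{2} - 30 U\right) + 43}{-34 + U} = \frac{43 + U^{2} - 30 U}{-34 + U}$)
$\sqrt{X{\left(\left(-1\right) 161,164 \right)} + Q{\left(162 \right)}} = \sqrt{- 7 \left(\left(-1\right) 161\right) + \frac{43 + 162^{2} - 4860}{-34 + 162}} = \sqrt{\left(-7\right) \left(-161\right) + \frac{43 + 26244 - 4860}{128}} = \sqrt{1127 + \frac{1}{128} \cdot 21427} = \sqrt{1127 + \frac{21427}{128}} = \sqrt{\frac{165683}{128}} = \frac{\sqrt{331366}}{16}$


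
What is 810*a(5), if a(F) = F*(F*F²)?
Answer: 506250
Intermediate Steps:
a(F) = F⁴ (a(F) = F*F³ = F⁴)
810*a(5) = 810*5⁴ = 810*625 = 506250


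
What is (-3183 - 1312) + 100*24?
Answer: -2095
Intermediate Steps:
(-3183 - 1312) + 100*24 = -4495 + 2400 = -2095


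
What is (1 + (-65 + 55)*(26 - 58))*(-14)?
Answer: -4494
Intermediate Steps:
(1 + (-65 + 55)*(26 - 58))*(-14) = (1 - 10*(-32))*(-14) = (1 + 320)*(-14) = 321*(-14) = -4494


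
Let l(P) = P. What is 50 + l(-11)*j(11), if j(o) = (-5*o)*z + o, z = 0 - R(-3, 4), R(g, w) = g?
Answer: 1744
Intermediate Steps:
z = 3 (z = 0 - 1*(-3) = 0 + 3 = 3)
j(o) = -14*o (j(o) = -5*o*3 + o = -15*o + o = -14*o)
50 + l(-11)*j(11) = 50 - (-154)*11 = 50 - 11*(-154) = 50 + 1694 = 1744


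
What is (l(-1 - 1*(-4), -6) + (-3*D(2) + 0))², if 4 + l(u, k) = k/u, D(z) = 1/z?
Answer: 225/4 ≈ 56.250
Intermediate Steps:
l(u, k) = -4 + k/u
(l(-1 - 1*(-4), -6) + (-3*D(2) + 0))² = ((-4 - 6/(-1 - 1*(-4))) + (-3/2 + 0))² = ((-4 - 6/(-1 + 4)) + (-3*½ + 0))² = ((-4 - 6/3) + (-3/2 + 0))² = ((-4 - 6*⅓) - 3/2)² = ((-4 - 2) - 3/2)² = (-6 - 3/2)² = (-15/2)² = 225/4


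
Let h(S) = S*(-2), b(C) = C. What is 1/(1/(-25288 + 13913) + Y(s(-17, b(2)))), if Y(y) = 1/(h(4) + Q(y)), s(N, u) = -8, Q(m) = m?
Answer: -182000/11391 ≈ -15.978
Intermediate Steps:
h(S) = -2*S
Y(y) = 1/(-8 + y) (Y(y) = 1/(-2*4 + y) = 1/(-8 + y))
1/(1/(-25288 + 13913) + Y(s(-17, b(2)))) = 1/(1/(-25288 + 13913) + 1/(-8 - 8)) = 1/(1/(-11375) + 1/(-16)) = 1/(-1/11375 - 1/16) = 1/(-11391/182000) = -182000/11391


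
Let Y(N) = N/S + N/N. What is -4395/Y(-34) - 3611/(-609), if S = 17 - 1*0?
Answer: 2680166/609 ≈ 4400.9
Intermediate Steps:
S = 17 (S = 17 + 0 = 17)
Y(N) = 1 + N/17 (Y(N) = N/17 + N/N = N*(1/17) + 1 = N/17 + 1 = 1 + N/17)
-4395/Y(-34) - 3611/(-609) = -4395/(1 + (1/17)*(-34)) - 3611/(-609) = -4395/(1 - 2) - 3611*(-1/609) = -4395/(-1) + 3611/609 = -4395*(-1) + 3611/609 = 4395 + 3611/609 = 2680166/609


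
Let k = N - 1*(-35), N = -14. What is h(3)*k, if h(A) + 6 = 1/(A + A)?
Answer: -245/2 ≈ -122.50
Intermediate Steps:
h(A) = -6 + 1/(2*A) (h(A) = -6 + 1/(A + A) = -6 + 1/(2*A))
k = 21 (k = -14 - 1*(-35) = -14 + 35 = 21)
h(3)*k = (-6 + (½)/3)*21 = (-6 + (½)*(⅓))*21 = (-6 + ⅙)*21 = -35/6*21 = -245/2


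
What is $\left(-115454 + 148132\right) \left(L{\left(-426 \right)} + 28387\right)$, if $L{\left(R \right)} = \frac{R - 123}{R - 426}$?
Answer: $\frac{131726504849}{142} \approx 9.2765 \cdot 10^{8}$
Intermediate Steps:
$L{\left(R \right)} = \frac{-123 + R}{-426 + R}$
$\left(-115454 + 148132\right) \left(L{\left(-426 \right)} + 28387\right) = \left(-115454 + 148132\right) \left(\frac{-123 - 426}{-426 - 426} + 28387\right) = 32678 \left(\frac{1}{-852} \left(-549\right) + 28387\right) = 32678 \left(\left(- \frac{1}{852}\right) \left(-549\right) + 28387\right) = 32678 \left(\frac{183}{284} + 28387\right) = 32678 \cdot \frac{8062091}{284} = \frac{131726504849}{142}$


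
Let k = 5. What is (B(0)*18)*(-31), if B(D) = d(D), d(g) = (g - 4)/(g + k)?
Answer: 2232/5 ≈ 446.40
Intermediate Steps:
d(g) = (-4 + g)/(5 + g) (d(g) = (g - 4)/(g + 5) = (-4 + g)/(5 + g))
B(D) = (-4 + D)/(5 + D)
(B(0)*18)*(-31) = (((-4 + 0)/(5 + 0))*18)*(-31) = ((-4/5)*18)*(-31) = (((⅕)*(-4))*18)*(-31) = -⅘*18*(-31) = -72/5*(-31) = 2232/5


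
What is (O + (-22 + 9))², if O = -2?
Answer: 225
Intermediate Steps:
(O + (-22 + 9))² = (-2 + (-22 + 9))² = (-2 - 13)² = (-15)² = 225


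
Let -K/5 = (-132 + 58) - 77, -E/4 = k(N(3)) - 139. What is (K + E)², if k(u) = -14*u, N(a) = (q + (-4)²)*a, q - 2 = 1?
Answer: 20277009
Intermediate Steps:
q = 3 (q = 2 + 1 = 3)
N(a) = 19*a (N(a) = (3 + (-4)²)*a = (3 + 16)*a = 19*a)
E = 3748 (E = -4*(-266*3 - 139) = -4*(-14*57 - 139) = -4*(-798 - 139) = -4*(-937) = 3748)
K = 755 (K = -5*((-132 + 58) - 77) = -5*(-74 - 77) = -5*(-151) = 755)
(K + E)² = (755 + 3748)² = 4503² = 20277009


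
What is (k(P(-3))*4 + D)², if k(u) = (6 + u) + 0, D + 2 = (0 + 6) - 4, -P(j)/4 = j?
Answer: 5184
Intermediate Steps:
P(j) = -4*j
D = 0 (D = -2 + ((0 + 6) - 4) = -2 + (6 - 4) = -2 + 2 = 0)
k(u) = 6 + u
(k(P(-3))*4 + D)² = ((6 - 4*(-3))*4 + 0)² = ((6 + 12)*4 + 0)² = (18*4 + 0)² = (72 + 0)² = 72² = 5184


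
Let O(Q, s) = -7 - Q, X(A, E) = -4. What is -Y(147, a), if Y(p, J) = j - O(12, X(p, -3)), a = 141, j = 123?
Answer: -142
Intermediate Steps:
Y(p, J) = 142 (Y(p, J) = 123 - (-7 - 1*12) = 123 - (-7 - 12) = 123 - 1*(-19) = 123 + 19 = 142)
-Y(147, a) = -1*142 = -142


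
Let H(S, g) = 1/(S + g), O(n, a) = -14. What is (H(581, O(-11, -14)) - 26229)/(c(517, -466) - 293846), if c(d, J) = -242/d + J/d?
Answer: 3844371157/43069062015 ≈ 0.089261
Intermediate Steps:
(H(581, O(-11, -14)) - 26229)/(c(517, -466) - 293846) = (1/(581 - 14) - 26229)/((-242 - 466)/517 - 293846) = (1/567 - 26229)/((1/517)*(-708) - 293846) = (1/567 - 26229)/(-708/517 - 293846) = -14871842/(567*(-151919090/517)) = -14871842/567*(-517/151919090) = 3844371157/43069062015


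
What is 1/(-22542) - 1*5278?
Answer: -118976677/22542 ≈ -5278.0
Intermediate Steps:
1/(-22542) - 1*5278 = -1/22542 - 5278 = -118976677/22542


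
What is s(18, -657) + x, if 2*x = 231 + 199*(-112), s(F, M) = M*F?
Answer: -45709/2 ≈ -22855.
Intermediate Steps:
s(F, M) = F*M
x = -22057/2 (x = (231 + 199*(-112))/2 = (231 - 22288)/2 = (½)*(-22057) = -22057/2 ≈ -11029.)
s(18, -657) + x = 18*(-657) - 22057/2 = -11826 - 22057/2 = -45709/2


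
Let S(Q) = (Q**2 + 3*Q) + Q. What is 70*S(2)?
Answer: 840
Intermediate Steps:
S(Q) = Q**2 + 4*Q
70*S(2) = 70*(2*(4 + 2)) = 70*(2*6) = 70*12 = 840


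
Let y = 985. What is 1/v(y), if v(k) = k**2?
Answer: 1/970225 ≈ 1.0307e-6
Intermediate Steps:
1/v(y) = 1/(985**2) = 1/970225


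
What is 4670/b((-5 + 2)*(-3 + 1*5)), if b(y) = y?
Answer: -2335/3 ≈ -778.33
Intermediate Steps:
4670/b((-5 + 2)*(-3 + 1*5)) = 4670/(((-5 + 2)*(-3 + 1*5))) = 4670/((-3*(-3 + 5))) = 4670/((-3*2)) = 4670/(-6) = 4670*(-⅙) = -2335/3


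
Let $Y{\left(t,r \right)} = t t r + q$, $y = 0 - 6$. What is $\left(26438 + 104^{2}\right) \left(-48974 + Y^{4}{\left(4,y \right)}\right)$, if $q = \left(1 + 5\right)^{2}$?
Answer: $480987362604$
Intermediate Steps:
$q = 36$ ($q = 6^{2} = 36$)
$y = -6$ ($y = 0 - 6 = -6$)
$Y{\left(t,r \right)} = 36 + r t^{2}$ ($Y{\left(t,r \right)} = t t r + 36 = t^{2} r + 36 = r t^{2} + 36 = 36 + r t^{2}$)
$\left(26438 + 104^{2}\right) \left(-48974 + Y^{4}{\left(4,y \right)}\right) = \left(26438 + 104^{2}\right) \left(-48974 + \left(36 - 6 \cdot 4^{2}\right)^{4}\right) = \left(26438 + 10816\right) \left(-48974 + \left(36 - 96\right)^{4}\right) = 37254 \left(-48974 + \left(36 - 96\right)^{4}\right) = 37254 \left(-48974 + \left(-60\right)^{4}\right) = 37254 \left(-48974 + 12960000\right) = 37254 \cdot 12911026 = 480987362604$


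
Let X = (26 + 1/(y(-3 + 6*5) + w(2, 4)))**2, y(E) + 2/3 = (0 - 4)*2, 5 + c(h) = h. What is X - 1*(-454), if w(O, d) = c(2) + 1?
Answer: 1152137/1024 ≈ 1125.1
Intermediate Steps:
c(h) = -5 + h
w(O, d) = -2 (w(O, d) = (-5 + 2) + 1 = -3 + 1 = -2)
y(E) = -26/3 (y(E) = -2/3 + (0 - 4)*2 = -2/3 - 4*2 = -2/3 - 8 = -26/3)
X = 687241/1024 (X = (26 + 1/(-26/3 - 2))**2 = (26 + 1/(-32/3))**2 = (26 - 3/32)**2 = (829/32)**2 = 687241/1024 ≈ 671.13)
X - 1*(-454) = 687241/1024 - 1*(-454) = 687241/1024 + 454 = 1152137/1024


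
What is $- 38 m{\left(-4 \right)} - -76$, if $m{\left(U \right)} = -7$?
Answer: $342$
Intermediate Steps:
$- 38 m{\left(-4 \right)} - -76 = \left(-38\right) \left(-7\right) - -76 = 266 + 76 = 342$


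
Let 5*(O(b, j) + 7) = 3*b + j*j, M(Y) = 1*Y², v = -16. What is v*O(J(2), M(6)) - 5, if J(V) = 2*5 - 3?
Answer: -20537/5 ≈ -4107.4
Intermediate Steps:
J(V) = 7 (J(V) = 10 - 3 = 7)
M(Y) = Y²
O(b, j) = -7 + j²/5 + 3*b/5 (O(b, j) = -7 + (3*b + j*j)/5 = -7 + (3*b + j²)/5 = -7 + (j² + 3*b)/5 = -7 + (j²/5 + 3*b/5) = -7 + j²/5 + 3*b/5)
v*O(J(2), M(6)) - 5 = -16*(-7 + (6²)²/5 + (⅗)*7) - 5 = -16*(-7 + (⅕)*36² + 21/5) - 5 = -16*(-7 + (⅕)*1296 + 21/5) - 5 = -16*(-7 + 1296/5 + 21/5) - 5 = -16*1282/5 - 5 = -20512/5 - 5 = -20537/5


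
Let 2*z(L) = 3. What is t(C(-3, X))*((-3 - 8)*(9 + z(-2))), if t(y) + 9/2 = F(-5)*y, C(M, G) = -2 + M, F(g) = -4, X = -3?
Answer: -7161/4 ≈ -1790.3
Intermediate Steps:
z(L) = 3/2 (z(L) = (½)*3 = 3/2)
t(y) = -9/2 - 4*y
t(C(-3, X))*((-3 - 8)*(9 + z(-2))) = (-9/2 - 4*(-2 - 3))*((-3 - 8)*(9 + 3/2)) = (-9/2 - 4*(-5))*(-11*21/2) = (-9/2 + 20)*(-231/2) = (31/2)*(-231/2) = -7161/4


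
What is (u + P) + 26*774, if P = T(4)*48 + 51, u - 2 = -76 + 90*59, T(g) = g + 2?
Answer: 25699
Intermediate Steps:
T(g) = 2 + g
u = 5236 (u = 2 + (-76 + 90*59) = 2 + (-76 + 5310) = 2 + 5234 = 5236)
P = 339 (P = (2 + 4)*48 + 51 = 6*48 + 51 = 288 + 51 = 339)
(u + P) + 26*774 = (5236 + 339) + 26*774 = 5575 + 20124 = 25699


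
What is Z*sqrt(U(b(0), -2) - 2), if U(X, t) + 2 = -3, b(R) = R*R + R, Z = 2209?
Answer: 2209*I*sqrt(7) ≈ 5844.5*I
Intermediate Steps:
b(R) = R + R**2 (b(R) = R**2 + R = R + R**2)
U(X, t) = -5 (U(X, t) = -2 - 3 = -5)
Z*sqrt(U(b(0), -2) - 2) = 2209*sqrt(-5 - 2) = 2209*sqrt(-7) = 2209*(I*sqrt(7)) = 2209*I*sqrt(7)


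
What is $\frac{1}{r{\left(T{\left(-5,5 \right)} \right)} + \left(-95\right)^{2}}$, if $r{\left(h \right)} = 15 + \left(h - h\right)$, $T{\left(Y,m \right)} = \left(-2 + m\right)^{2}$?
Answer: $\frac{1}{9040} \approx 0.00011062$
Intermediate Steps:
$r{\left(h \right)} = 15$ ($r{\left(h \right)} = 15 + 0 = 15$)
$\frac{1}{r{\left(T{\left(-5,5 \right)} \right)} + \left(-95\right)^{2}} = \frac{1}{15 + \left(-95\right)^{2}} = \frac{1}{15 + 9025} = \frac{1}{9040}$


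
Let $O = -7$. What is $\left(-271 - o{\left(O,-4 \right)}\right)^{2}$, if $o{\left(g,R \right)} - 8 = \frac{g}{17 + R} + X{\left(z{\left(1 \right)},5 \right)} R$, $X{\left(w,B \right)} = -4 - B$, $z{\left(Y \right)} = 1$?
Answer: $\frac{16711744}{169} \approx 98886.0$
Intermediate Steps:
$o{\left(g,R \right)} = 8 - 9 R + \frac{g}{17 + R}$ ($o{\left(g,R \right)} = 8 + \left(\frac{g}{17 + R} + \left(-4 - 5\right) R\right) = 8 - \left(9 R - \frac{g}{17 + R}\right) = 8 - 9 R + \frac{g}{17 + R}$)
$\left(-271 - o{\left(O,-4 \right)}\right)^{2} = \left(-271 - \frac{136 - 7 - -580 - 9 \left(-4\right)^{2}}{17 - 4}\right)^{2} = \left(-271 - \frac{136 - 7 + 580 - 144}{13}\right)^{2} = \left(-271 - \frac{1}{13} \cdot 565\right)^{2} = \left(-271 - \frac{565}{13}\right)^{2} = \left(- \frac{4088}{13}\right)^{2} = \frac{16711744}{169}$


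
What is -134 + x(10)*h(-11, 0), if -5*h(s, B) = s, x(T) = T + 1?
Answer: -549/5 ≈ -109.80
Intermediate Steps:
x(T) = 1 + T
h(s, B) = -s/5
-134 + x(10)*h(-11, 0) = -134 + (1 + 10)*(-⅕*(-11)) = -134 + 11*(11/5) = -134 + 121/5 = -549/5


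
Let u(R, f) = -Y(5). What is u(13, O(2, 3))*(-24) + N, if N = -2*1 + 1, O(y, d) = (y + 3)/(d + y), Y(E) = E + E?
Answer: 239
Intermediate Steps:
Y(E) = 2*E
O(y, d) = (3 + y)/(d + y)
u(R, f) = -10 (u(R, f) = -2*5 = -1*10 = -10)
N = -1 (N = -2 + 1 = -1)
u(13, O(2, 3))*(-24) + N = -10*(-24) - 1 = 240 - 1 = 239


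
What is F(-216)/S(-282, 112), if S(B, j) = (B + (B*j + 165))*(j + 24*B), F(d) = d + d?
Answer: -9/4395872 ≈ -2.0474e-6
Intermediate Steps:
F(d) = 2*d
S(B, j) = (j + 24*B)*(165 + B + B*j) (S(B, j) = (B + (165 + B*j))*(j + 24*B) = (165 + B + B*j)*(j + 24*B) = (j + 24*B)*(165 + B + B*j))
F(-216)/S(-282, 112) = (2*(-216))/(24*(-282)**2 + 165*112 + 3960*(-282) - 282*112 - 282*112**2 + 24*112*(-282)**2) = -432/(24*79524 + 18480 - 1116720 - 31584 - 282*12544 + 24*112*79524) = -432/(1908576 + 18480 - 1116720 - 31584 - 3537408 + 213760512) = -432/211001856 = -432*1/211001856 = -9/4395872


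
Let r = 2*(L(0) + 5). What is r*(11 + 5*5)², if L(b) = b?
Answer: 12960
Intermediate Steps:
r = 10 (r = 2*(0 + 5) = 2*5 = 10)
r*(11 + 5*5)² = 10*(11 + 5*5)² = 10*(11 + 25)² = 10*36² = 10*1296 = 12960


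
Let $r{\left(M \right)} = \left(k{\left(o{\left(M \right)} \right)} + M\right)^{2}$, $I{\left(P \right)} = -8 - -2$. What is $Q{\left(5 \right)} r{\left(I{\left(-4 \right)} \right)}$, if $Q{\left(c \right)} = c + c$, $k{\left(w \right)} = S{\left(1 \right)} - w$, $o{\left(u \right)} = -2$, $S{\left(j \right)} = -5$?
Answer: $810$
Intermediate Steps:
$I{\left(P \right)} = -6$ ($I{\left(P \right)} = -8 + 2 = -6$)
$k{\left(w \right)} = -5 - w$
$Q{\left(c \right)} = 2 c$
$r{\left(M \right)} = \left(-3 + M\right)^{2}$ ($r{\left(M \right)} = \left(\left(-5 - -2\right) + M\right)^{2} = \left(\left(-5 + 2\right) + M\right)^{2} = \left(-3 + M\right)^{2}$)
$Q{\left(5 \right)} r{\left(I{\left(-4 \right)} \right)} = 2 \cdot 5 \left(-3 - 6\right)^{2} = 10 \left(-9\right)^{2} = 10 \cdot 81 = 810$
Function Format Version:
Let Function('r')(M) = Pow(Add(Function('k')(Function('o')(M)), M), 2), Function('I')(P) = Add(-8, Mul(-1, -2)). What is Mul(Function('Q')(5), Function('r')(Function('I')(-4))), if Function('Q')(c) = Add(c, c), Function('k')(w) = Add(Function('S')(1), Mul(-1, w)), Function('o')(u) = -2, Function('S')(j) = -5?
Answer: 810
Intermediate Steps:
Function('I')(P) = -6 (Function('I')(P) = Add(-8, 2) = -6)
Function('k')(w) = Add(-5, Mul(-1, w))
Function('Q')(c) = Mul(2, c)
Function('r')(M) = Pow(Add(-3, M), 2) (Function('r')(M) = Pow(Add(Add(-5, Mul(-1, -2)), M), 2) = Pow(Add(Add(-5, 2), M), 2) = Pow(Add(-3, M), 2))
Mul(Function('Q')(5), Function('r')(Function('I')(-4))) = Mul(Mul(2, 5), Pow(Add(-3, -6), 2)) = Mul(10, Pow(-9, 2)) = Mul(10, 81) = 810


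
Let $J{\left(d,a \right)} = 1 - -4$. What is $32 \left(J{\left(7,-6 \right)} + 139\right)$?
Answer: $4608$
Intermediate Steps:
$J{\left(d,a \right)} = 5$ ($J{\left(d,a \right)} = 1 + 4 = 5$)
$32 \left(J{\left(7,-6 \right)} + 139\right) = 32 \left(5 + 139\right) = 32 \cdot 144 = 4608$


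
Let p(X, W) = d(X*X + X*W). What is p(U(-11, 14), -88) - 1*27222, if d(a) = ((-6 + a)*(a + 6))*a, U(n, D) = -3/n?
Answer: -70962615897/1771561 ≈ -40057.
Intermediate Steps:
d(a) = a*(-6 + a)*(6 + a) (d(a) = ((-6 + a)*(6 + a))*a = a*(-6 + a)*(6 + a))
p(X, W) = (-36 + (X² + W*X)²)*(X² + W*X) (p(X, W) = (X*X + X*W)*(-36 + (X*X + X*W)²) = (X² + W*X)*(-36 + (X² + W*X)²) = (-36 + (X² + W*X)²)*(X² + W*X))
p(U(-11, 14), -88) - 1*27222 = (-3/(-11))*(-36 + (-3/(-11))²*(-88 - 3/(-11))²)*(-88 - 3/(-11)) - 1*27222 = (-3*(-1/11))*(-36 + (-3*(-1/11))²*(-88 - 3*(-1/11))²)*(-88 - 3*(-1/11)) - 27222 = 3*(-36 + (3/11)²*(-88 + 3/11)²)*(-88 + 3/11)/11 - 27222 = (3/11)*(-36 + 9*(-965/11)²/121)*(-965/11) - 27222 = (3/11)*(-36 + (9/121)*(931225/121))*(-965/11) - 27222 = (3/11)*(-36 + 8381025/14641)*(-965/11) - 27222 = (3/11)*(7853949/14641)*(-965/11) - 27222 = -22737182355/1771561 - 27222 = -70962615897/1771561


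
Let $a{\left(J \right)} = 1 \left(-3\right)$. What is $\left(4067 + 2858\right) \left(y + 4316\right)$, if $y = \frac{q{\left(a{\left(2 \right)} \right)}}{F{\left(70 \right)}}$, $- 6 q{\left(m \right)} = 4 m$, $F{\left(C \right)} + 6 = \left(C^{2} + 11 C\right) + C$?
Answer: $\frac{85689763025}{2867} \approx 2.9888 \cdot 10^{7}$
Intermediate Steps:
$a{\left(J \right)} = -3$
$F{\left(C \right)} = -6 + C^{2} + 12 C$ ($F{\left(C \right)} = -6 + \left(\left(C^{2} + 11 C\right) + C\right) = -6 + \left(C^{2} + 12 C\right) = -6 + C^{2} + 12 C$)
$q{\left(m \right)} = - \frac{2 m}{3}$ ($q{\left(m \right)} = - \frac{4 m}{6} = - \frac{2 m}{3}$)
$y = \frac{1}{2867}$ ($y = \frac{\left(- \frac{2}{3}\right) \left(-3\right)}{-6 + 70^{2} + 12 \cdot 70} = \frac{2}{-6 + 4900 + 840} = \frac{2}{5734} = 2 \cdot \frac{1}{5734} = \frac{1}{2867} \approx 0.0003488$)
$\left(4067 + 2858\right) \left(y + 4316\right) = \left(4067 + 2858\right) \left(\frac{1}{2867} + 4316\right) = 6925 \cdot \frac{12373973}{2867} = \frac{85689763025}{2867}$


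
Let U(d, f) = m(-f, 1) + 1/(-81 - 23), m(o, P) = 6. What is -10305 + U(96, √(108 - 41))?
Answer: -1071097/104 ≈ -10299.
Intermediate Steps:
U(d, f) = 623/104 (U(d, f) = 6 + 1/(-81 - 23) = 6 + 1/(-104) = 6 - 1/104 = 623/104)
-10305 + U(96, √(108 - 41)) = -10305 + 623/104 = -1071097/104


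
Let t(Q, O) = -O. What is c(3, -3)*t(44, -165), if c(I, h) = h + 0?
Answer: -495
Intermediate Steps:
c(I, h) = h
c(3, -3)*t(44, -165) = -(-3)*(-165) = -3*165 = -495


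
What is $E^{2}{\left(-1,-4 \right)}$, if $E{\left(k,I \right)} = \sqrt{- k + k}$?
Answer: $0$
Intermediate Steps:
$E{\left(k,I \right)} = 0$ ($E{\left(k,I \right)} = \sqrt{0} = 0$)
$E^{2}{\left(-1,-4 \right)} = 0^{2} = 0$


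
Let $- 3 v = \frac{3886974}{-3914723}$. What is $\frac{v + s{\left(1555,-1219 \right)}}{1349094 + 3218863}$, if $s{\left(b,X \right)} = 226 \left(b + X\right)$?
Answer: $\frac{297269701386}{17882286330911} \approx 0.016624$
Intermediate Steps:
$s{\left(b,X \right)} = 226 X + 226 b$ ($s{\left(b,X \right)} = 226 \left(X + b\right) = 226 X + 226 b$)
$v = \frac{1295658}{3914723}$ ($v = - \frac{3886974 \frac{1}{-3914723}}{3} = - \frac{3886974 \left(- \frac{1}{3914723}\right)}{3} = \left(- \frac{1}{3}\right) \left(- \frac{3886974}{3914723}\right) = \frac{1295658}{3914723} \approx 0.33097$)
$\frac{v + s{\left(1555,-1219 \right)}}{1349094 + 3218863} = \frac{\frac{1295658}{3914723} + \left(226 \left(-1219\right) + 226 \cdot 1555\right)}{1349094 + 3218863} = \frac{\frac{1295658}{3914723} + \left(-275494 + 351430\right)}{4567957} = \left(\frac{1295658}{3914723} + 75936\right) \frac{1}{4567957} = \frac{297269701386}{3914723} \cdot \frac{1}{4567957} = \frac{297269701386}{17882286330911}$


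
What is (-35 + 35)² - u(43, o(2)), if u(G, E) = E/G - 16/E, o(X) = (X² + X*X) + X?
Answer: 294/215 ≈ 1.3674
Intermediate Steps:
o(X) = X + 2*X² (o(X) = (X² + X²) + X = 2*X² + X = X + 2*X²)
u(G, E) = -16/E + E/G
(-35 + 35)² - u(43, o(2)) = (-35 + 35)² - (-16*1/(2*(1 + 2*2)) + (2*(1 + 2*2))/43) = 0² - (-16*1/(2*(1 + 4)) + (2*(1 + 4))*(1/43)) = 0 - (-16/(2*5) + (2*5)*(1/43)) = 0 - (-16/10 + 10*(1/43)) = 0 - (-16*⅒ + 10/43) = 0 - (-8/5 + 10/43) = 0 - 1*(-294/215) = 0 + 294/215 = 294/215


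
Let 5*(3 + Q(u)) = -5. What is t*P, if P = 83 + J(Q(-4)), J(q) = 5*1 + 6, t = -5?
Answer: -470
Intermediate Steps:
Q(u) = -4 (Q(u) = -3 + (1/5)*(-5) = -3 - 1 = -4)
J(q) = 11 (J(q) = 5 + 6 = 11)
P = 94 (P = 83 + 11 = 94)
t*P = -5*94 = -470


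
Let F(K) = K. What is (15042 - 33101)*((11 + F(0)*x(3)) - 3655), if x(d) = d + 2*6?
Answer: 65806996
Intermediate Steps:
x(d) = 12 + d (x(d) = d + 12 = 12 + d)
(15042 - 33101)*((11 + F(0)*x(3)) - 3655) = (15042 - 33101)*((11 + 0*(12 + 3)) - 3655) = -18059*((11 + 0*15) - 3655) = -18059*((11 + 0) - 3655) = -18059*(11 - 3655) = -18059*(-3644) = 65806996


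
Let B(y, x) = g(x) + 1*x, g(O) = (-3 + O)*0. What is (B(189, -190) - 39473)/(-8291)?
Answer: 39663/8291 ≈ 4.7839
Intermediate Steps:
g(O) = 0
B(y, x) = x (B(y, x) = 0 + 1*x = 0 + x = x)
(B(189, -190) - 39473)/(-8291) = (-190 - 39473)/(-8291) = -39663*(-1/8291) = 39663/8291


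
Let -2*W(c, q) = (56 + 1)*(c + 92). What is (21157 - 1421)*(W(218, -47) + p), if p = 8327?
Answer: -10025888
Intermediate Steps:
W(c, q) = -2622 - 57*c/2 (W(c, q) = -(56 + 1)*(c + 92)/2 = -57*(92 + c)/2 = -(5244 + 57*c)/2 = -2622 - 57*c/2)
(21157 - 1421)*(W(218, -47) + p) = (21157 - 1421)*((-2622 - 57/2*218) + 8327) = 19736*((-2622 - 6213) + 8327) = 19736*(-8835 + 8327) = 19736*(-508) = -10025888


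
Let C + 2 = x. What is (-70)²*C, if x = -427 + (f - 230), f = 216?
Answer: -2170700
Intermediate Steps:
x = -441 (x = -427 + (216 - 230) = -427 - 14 = -441)
C = -443 (C = -2 - 441 = -443)
(-70)²*C = (-70)²*(-443) = 4900*(-443) = -2170700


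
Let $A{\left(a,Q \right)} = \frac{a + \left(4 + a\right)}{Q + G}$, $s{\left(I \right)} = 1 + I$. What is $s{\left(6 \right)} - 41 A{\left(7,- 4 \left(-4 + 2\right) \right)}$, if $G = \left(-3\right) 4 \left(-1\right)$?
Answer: $- \frac{299}{10} \approx -29.9$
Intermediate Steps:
$G = 12$ ($G = \left(-12\right) \left(-1\right) = 12$)
$A{\left(a,Q \right)} = \frac{4 + 2 a}{12 + Q}$ ($A{\left(a,Q \right)} = \frac{a + \left(4 + a\right)}{Q + 12} = \frac{4 + 2 a}{12 + Q}$)
$s{\left(6 \right)} - 41 A{\left(7,- 4 \left(-4 + 2\right) \right)} = \left(1 + 6\right) - 41 \frac{2 \left(2 + 7\right)}{12 - 4 \left(-4 + 2\right)} = 7 - 41 \cdot 2 \frac{1}{12 - -8} \cdot 9 = 7 - 41 \cdot 2 \frac{1}{12 + 8} \cdot 9 = 7 - 41 \cdot 2 \cdot \frac{1}{20} \cdot 9 = 7 - \frac{369}{10} = - \frac{299}{10}$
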